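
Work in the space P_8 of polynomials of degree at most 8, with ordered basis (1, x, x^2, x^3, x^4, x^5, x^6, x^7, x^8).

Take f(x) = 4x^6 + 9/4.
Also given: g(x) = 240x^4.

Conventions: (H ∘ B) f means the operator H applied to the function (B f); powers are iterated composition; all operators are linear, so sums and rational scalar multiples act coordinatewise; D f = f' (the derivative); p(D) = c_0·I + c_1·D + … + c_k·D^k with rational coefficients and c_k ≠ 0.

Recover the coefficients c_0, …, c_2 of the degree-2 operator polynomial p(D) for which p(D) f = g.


p(D) = 2·D^2, i.e. c_0 = 0, c_1 = 0, c_2 = 2

D^0 f = 4x^6 + 9/4
D^1 f = 24x^5
D^2 f = 120x^4
matching coefficients of g against c_0 f + c_1 Df + … from the top degree down determines the c_i
solution: c_0 = 0, c_1 = 0, c_2 = 2


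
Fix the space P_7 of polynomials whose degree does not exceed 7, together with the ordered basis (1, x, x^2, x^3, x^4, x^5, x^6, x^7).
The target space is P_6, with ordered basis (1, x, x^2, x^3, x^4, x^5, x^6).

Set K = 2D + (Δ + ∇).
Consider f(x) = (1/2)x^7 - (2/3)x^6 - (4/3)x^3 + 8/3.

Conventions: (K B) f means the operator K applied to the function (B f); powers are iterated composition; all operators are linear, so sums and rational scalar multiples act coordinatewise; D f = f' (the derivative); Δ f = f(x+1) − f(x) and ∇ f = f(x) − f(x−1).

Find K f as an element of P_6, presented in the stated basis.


the result is g(x) = 14x^6 - 16x^5 + 35x^4 - (80/3)x^3 + 5x^2 - 8x - 5/3

D f = (7/2)x^6 - 4x^5 - 4x^2
(2D) f = 7x^6 - 8x^5 - 8x^2
Δ f = (7/2)x^6 + (13/2)x^5 + (15/2)x^4 + (25/6)x^3 - (7/2)x^2 - (9/2)x - 3/2
∇ f = (7/2)x^6 - (29/2)x^5 + (55/2)x^4 - (185/6)x^3 + (33/2)x^2 - (7/2)x - 1/6
(Δ + ∇) f = 7x^6 - 8x^5 + 35x^4 - (80/3)x^3 + 13x^2 - 8x - 5/3
(2D + (Δ + ∇)) f = 14x^6 - 16x^5 + 35x^4 - (80/3)x^3 + 5x^2 - 8x - 5/3


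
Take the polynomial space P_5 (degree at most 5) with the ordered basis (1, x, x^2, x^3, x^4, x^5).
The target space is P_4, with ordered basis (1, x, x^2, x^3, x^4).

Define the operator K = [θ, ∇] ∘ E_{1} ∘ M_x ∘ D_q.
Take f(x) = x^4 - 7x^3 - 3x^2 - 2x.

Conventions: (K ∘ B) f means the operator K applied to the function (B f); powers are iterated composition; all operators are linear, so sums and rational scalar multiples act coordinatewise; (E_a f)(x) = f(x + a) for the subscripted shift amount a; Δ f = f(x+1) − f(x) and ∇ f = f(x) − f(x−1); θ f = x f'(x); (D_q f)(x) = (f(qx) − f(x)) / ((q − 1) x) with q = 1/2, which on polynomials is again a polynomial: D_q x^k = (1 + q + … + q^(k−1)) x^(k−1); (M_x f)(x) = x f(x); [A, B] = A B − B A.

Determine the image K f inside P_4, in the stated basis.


D_q f = (15/8)x^3 - (49/4)x^2 - (9/2)x - 2
M_x D_q f = (15/8)x^4 - (49/4)x^3 - (9/2)x^2 - 2x
E_{1} M_x D_q f = (15/8)x^4 - (19/4)x^3 - 30x^2 - (161/4)x - 135/8
∇ (E_{1} ∘ M_x) D_q f = (15/2)x^3 - (51/2)x^2 - (153/4)x - 135/8
θ ∇ (E_{1} ∘ M_x) D_q f = (45/2)x^3 - 51x^2 - (153/4)x
θ (E_{1} ∘ M_x) D_q f = (15/2)x^4 - (57/4)x^3 - 60x^2 - (161/4)x
∇ θ (E_{1} ∘ M_x) D_q f = 30x^3 - (351/4)x^2 - (189/4)x - 2
[θ, ∇] (E_{1} ∘ M_x) D_q f = -(15/2)x^3 + (147/4)x^2 + 9x + 2

the result is g(x) = -(15/2)x^3 + (147/4)x^2 + 9x + 2


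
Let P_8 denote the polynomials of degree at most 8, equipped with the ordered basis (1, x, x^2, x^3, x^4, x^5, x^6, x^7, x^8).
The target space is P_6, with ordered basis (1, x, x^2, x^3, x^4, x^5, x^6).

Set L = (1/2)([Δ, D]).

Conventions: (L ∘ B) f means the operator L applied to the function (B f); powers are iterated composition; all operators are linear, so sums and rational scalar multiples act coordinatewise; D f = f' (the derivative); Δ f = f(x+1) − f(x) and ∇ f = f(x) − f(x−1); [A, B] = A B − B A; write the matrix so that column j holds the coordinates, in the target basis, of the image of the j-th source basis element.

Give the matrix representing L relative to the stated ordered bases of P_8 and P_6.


the matrix is [[0, 0, 0, 0, 0, 0, 0, 0, 0]; [0, 0, 0, 0, 0, 0, 0, 0, 0]; [0, 0, 0, 0, 0, 0, 0, 0, 0]; [0, 0, 0, 0, 0, 0, 0, 0, 0]; [0, 0, 0, 0, 0, 0, 0, 0, 0]; [0, 0, 0, 0, 0, 0, 0, 0, 0]; [0, 0, 0, 0, 0, 0, 0, 0, 0]] (rows listed top to bottom)

image of 1: 0
image of x: 0
image of x^2: 0
image of x^3: 0
image of x^4: 0
image of x^5: 0
image of x^6: 0
image of x^7: 0
image of x^8: 0
each image's coordinates form column j of the matrix


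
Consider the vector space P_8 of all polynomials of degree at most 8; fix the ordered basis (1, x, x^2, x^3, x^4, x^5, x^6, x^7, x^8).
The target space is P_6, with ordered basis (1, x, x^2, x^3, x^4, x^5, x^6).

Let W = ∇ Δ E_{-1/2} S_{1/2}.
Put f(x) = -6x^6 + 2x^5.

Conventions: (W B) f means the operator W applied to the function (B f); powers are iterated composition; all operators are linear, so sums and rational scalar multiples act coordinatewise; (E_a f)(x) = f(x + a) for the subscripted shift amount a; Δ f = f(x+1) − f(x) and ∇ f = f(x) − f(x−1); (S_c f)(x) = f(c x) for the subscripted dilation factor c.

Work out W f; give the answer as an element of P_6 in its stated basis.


g(x) = -(45/16)x^4 + (55/8)x^3 - (285/32)x^2 + (185/32)x - 393/256

S_{1/2} f = -(3/32)x^6 + (1/16)x^5
E_{-1/2} S_{1/2} f = -(3/32)x^6 + (11/32)x^5 - (65/128)x^4 + (25/64)x^3 - (85/512)x^2 + (19/512)x - 7/2048
Δ E_{-1/2} S_{1/2} f = -(9/16)x^5 + (5/16)x^4 - (15/32)x^3 + (5/32)x^2 - (9/256)x + 1/256
∇ (Δ E_{-1/2}) S_{1/2} f = -(45/16)x^4 + (55/8)x^3 - (285/32)x^2 + (185/32)x - 393/256


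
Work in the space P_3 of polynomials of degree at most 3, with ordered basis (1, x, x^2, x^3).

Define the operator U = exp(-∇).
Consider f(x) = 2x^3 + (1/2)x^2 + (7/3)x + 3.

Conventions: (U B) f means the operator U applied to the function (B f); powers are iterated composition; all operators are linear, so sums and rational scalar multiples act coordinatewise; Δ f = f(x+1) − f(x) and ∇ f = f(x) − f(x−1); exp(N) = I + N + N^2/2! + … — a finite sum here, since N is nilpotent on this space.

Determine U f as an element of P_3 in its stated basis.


order-1 term: -6x^2 + 5x - 23/6
order-2 term: 6x - 11/2
order-3 term: -2
the series for exp(-∇) f terminates at order 3
exp(-∇) f = 2x^3 - (11/2)x^2 + (40/3)x - 25/3

g(x) = 2x^3 - (11/2)x^2 + (40/3)x - 25/3


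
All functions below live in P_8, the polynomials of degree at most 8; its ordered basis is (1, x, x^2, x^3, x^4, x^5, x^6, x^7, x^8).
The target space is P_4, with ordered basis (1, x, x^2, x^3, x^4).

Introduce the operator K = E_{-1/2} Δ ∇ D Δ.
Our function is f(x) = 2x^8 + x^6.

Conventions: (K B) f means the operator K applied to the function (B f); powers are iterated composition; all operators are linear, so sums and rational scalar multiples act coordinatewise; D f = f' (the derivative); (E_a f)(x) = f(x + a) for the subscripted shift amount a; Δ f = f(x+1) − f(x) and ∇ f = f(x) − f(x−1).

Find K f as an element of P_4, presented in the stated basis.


the result is g(x) = 3360x^4 + 5400x^2 + 636

Δ f = 16x^7 + 56x^6 + 118x^5 + 155x^4 + 132x^3 + 71x^2 + 22x + 3
D Δ f = 112x^6 + 336x^5 + 590x^4 + 620x^3 + 396x^2 + 142x + 22
∇ D Δ f = 672x^5 + 1240x^3 + 284x
Δ ∇ D Δ f = 3360x^4 + 6720x^3 + 10440x^2 + 7080x + 2196
E_{-1/2} Δ ∇ D Δ f = 3360x^4 + 5400x^2 + 636


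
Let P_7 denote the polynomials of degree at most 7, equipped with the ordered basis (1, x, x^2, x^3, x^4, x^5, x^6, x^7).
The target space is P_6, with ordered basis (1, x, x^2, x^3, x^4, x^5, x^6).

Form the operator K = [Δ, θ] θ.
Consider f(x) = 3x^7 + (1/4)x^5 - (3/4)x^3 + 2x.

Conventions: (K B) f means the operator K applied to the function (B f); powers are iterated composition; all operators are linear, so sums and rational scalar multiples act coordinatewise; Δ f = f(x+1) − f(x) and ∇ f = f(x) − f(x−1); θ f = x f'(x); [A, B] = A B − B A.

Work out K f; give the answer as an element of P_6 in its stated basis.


θ f = 21x^7 + (5/4)x^5 - (9/4)x^3 + 2x
θ θ f = 147x^7 + (25/4)x^5 - (27/4)x^3 + 2x
Δ θ θ f = 1029x^6 + 3087x^5 + (20705/4)x^4 + (10415/2)x^3 + (12517/4)x^2 + 1040x + 297/2
Δ θ f = 147x^6 + 441x^5 + (2965/4)x^4 + (1495/2)x^3 + (1787/4)x^2 + (293/2)x + 22
θ Δ θ f = 882x^6 + 2205x^5 + 2965x^4 + (4485/2)x^3 + (1787/2)x^2 + (293/2)x
[Δ, θ] θ f = 147x^6 + 882x^5 + (8845/4)x^4 + 2965x^3 + (8943/4)x^2 + (1787/2)x + 297/2

the result is g(x) = 147x^6 + 882x^5 + (8845/4)x^4 + 2965x^3 + (8943/4)x^2 + (1787/2)x + 297/2


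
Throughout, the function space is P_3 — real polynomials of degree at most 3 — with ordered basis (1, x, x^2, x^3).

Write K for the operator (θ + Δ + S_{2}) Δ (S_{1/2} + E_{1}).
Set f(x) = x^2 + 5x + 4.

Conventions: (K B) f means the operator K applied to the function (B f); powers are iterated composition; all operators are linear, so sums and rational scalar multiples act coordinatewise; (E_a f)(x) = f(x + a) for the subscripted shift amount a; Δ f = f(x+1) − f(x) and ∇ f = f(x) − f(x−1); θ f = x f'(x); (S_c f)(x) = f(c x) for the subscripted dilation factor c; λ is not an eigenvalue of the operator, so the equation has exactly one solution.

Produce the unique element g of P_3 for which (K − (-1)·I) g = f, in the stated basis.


g(x) = x^2 - (5/2)x + 2

write g with unknown coordinates in the stated basis and equate coefficients in (K − (-1)·I) g = f
solving from the highest basis element down gives g = x^2 - (5/2)x + 2
check: K g = (15/2)x + 2
so K g − (-1)·g = x^2 + 5x + 4 = f ✓


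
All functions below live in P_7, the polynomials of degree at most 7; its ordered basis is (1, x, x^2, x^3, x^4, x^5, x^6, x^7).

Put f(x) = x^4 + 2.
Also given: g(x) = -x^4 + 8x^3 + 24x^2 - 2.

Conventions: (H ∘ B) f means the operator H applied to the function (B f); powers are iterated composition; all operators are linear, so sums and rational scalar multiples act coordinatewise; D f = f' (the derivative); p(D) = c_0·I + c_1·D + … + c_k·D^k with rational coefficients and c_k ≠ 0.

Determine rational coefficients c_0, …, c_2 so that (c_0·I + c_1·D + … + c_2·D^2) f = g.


D^0 f = x^4 + 2
D^1 f = 4x^3
D^2 f = 12x^2
matching coefficients of g against c_0 f + c_1 Df + … from the top degree down determines the c_i
solution: c_0 = -1, c_1 = 2, c_2 = 2

c_0 = -1, c_1 = 2, c_2 = 2


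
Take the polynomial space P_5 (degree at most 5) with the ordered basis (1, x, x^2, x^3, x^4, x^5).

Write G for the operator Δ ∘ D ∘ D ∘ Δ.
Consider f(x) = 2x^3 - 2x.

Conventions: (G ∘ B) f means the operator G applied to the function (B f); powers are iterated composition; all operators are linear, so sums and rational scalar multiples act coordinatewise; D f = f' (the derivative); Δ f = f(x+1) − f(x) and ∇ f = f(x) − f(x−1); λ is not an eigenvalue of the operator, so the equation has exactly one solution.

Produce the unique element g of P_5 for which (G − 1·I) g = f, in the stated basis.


g(x) = -2x^3 + 2x

write g with unknown coordinates in the stated basis and equate coefficients in (G − 1·I) g = f
solving from the highest basis element down gives g = -2x^3 + 2x
check: G g = 0
so G g − 1·g = 2x^3 - 2x = f ✓


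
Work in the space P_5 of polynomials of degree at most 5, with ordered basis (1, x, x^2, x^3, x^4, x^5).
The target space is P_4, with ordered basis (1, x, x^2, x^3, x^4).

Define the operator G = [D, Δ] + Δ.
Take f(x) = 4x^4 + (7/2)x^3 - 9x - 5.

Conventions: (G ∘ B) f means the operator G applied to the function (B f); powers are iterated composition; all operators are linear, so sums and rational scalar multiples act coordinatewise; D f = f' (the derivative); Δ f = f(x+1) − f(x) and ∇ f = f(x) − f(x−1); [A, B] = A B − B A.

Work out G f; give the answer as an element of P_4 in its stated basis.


g(x) = 16x^3 + (69/2)x^2 + (53/2)x - 3/2

Δ f = 16x^3 + (69/2)x^2 + (53/2)x - 3/2
D Δ f = 48x^2 + 69x + 53/2
D f = 16x^3 + (21/2)x^2 - 9
Δ D f = 48x^2 + 69x + 53/2
[D, Δ] f = 0
Δ f = 16x^3 + (69/2)x^2 + (53/2)x - 3/2
([D, Δ] + Δ) f = 16x^3 + (69/2)x^2 + (53/2)x - 3/2


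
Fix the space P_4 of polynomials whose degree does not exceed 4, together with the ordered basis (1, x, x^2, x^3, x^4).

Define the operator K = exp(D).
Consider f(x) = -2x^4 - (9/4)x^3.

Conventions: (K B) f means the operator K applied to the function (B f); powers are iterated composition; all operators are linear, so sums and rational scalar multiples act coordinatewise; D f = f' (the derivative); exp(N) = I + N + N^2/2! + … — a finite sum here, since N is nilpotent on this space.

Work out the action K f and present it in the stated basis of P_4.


order-1 term: -8x^3 - (27/4)x^2
order-2 term: -12x^2 - (27/4)x
order-3 term: -8x - 9/4
order-4 term: -2
the series for exp(D) f terminates at order 4
exp(D) f = -2x^4 - (41/4)x^3 - (75/4)x^2 - (59/4)x - 17/4

g(x) = -2x^4 - (41/4)x^3 - (75/4)x^2 - (59/4)x - 17/4


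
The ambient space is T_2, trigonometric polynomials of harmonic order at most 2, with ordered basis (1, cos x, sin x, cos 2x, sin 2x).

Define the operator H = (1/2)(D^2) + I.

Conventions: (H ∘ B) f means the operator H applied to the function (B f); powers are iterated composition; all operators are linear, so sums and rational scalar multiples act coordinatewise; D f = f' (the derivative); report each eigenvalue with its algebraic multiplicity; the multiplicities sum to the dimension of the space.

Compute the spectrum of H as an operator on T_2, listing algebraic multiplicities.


image of 1: 1
image of cos x: (1/2)cos x
image of sin x: (1/2)sin x
image of cos 2x: -cos 2x
image of sin 2x: -sin 2x
the matrix is diagonal; its diagonal is (1, 1/2, 1/2, -1, -1)
for a triangular matrix the eigenvalues are the diagonal entries, with algebraic multiplicity their repetition count

λ = -1 (multiplicity 2), λ = 1/2 (multiplicity 2), λ = 1 (multiplicity 1)


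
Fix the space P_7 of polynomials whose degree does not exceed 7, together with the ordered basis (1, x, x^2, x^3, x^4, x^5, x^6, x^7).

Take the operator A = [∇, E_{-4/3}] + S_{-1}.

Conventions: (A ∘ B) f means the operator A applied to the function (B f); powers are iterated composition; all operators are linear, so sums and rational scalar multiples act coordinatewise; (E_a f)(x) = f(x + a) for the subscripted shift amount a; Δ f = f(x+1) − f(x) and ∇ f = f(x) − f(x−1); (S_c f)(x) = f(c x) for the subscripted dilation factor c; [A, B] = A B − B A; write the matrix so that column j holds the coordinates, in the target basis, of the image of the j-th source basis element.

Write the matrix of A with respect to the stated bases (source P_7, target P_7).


image of 1: 1
image of x: -x
image of x^2: x^2
image of x^3: -x^3
image of x^4: x^4
image of x^5: -x^5
image of x^6: x^6
image of x^7: -x^7
each image's coordinates form column j of the matrix

the matrix is [[1, 0, 0, 0, 0, 0, 0, 0]; [0, -1, 0, 0, 0, 0, 0, 0]; [0, 0, 1, 0, 0, 0, 0, 0]; [0, 0, 0, -1, 0, 0, 0, 0]; [0, 0, 0, 0, 1, 0, 0, 0]; [0, 0, 0, 0, 0, -1, 0, 0]; [0, 0, 0, 0, 0, 0, 1, 0]; [0, 0, 0, 0, 0, 0, 0, -1]] (rows listed top to bottom)


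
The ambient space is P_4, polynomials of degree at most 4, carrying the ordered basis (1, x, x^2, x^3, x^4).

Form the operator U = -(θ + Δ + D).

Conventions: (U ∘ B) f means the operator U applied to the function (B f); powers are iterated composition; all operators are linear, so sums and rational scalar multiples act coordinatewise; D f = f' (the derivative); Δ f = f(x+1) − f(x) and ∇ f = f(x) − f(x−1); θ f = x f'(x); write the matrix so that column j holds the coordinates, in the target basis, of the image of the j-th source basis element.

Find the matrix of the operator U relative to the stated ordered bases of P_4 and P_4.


image of 1: 0
image of x: -x - 2
image of x^2: -2x^2 - 4x - 1
image of x^3: -3x^3 - 6x^2 - 3x - 1
image of x^4: -4x^4 - 8x^3 - 6x^2 - 4x - 1
each image's coordinates form column j of the matrix

the matrix is [[0, -2, -1, -1, -1]; [0, -1, -4, -3, -4]; [0, 0, -2, -6, -6]; [0, 0, 0, -3, -8]; [0, 0, 0, 0, -4]] (rows listed top to bottom)


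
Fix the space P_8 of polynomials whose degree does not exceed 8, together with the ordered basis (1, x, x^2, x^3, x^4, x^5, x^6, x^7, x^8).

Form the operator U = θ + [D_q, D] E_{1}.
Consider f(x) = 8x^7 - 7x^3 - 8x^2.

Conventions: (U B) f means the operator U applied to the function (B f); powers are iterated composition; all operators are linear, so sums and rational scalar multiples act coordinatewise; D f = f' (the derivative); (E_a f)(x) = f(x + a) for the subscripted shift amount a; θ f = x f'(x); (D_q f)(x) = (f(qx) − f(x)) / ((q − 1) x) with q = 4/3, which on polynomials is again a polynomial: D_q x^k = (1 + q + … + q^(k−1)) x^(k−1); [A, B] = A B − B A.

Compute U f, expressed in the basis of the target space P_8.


θ f = 56x^7 - 21x^3 - 16x^2
E_{1} f = 8x^7 + 56x^6 + 168x^5 + 280x^4 + 273x^3 + 139x^2 + 19x - 7
D E_{1} f = 56x^6 + 336x^5 + 840x^4 + 1120x^3 + 819x^2 + 278x + 19
D_q D E_{1} f = (188552/243)x^5 + (87472/27)x^4 + (49000/9)x^3 + (41440/9)x^2 + 1911x + 278
D_q E_{1} f = (113576/729)x^6 + (188552/243)x^5 + (43736/27)x^4 + (49000/27)x^3 + (3367/3)x^2 + (973/3)x + 19
D D_q E_{1} f = (227152/243)x^5 + (942760/243)x^4 + (174944/27)x^3 + (49000/9)x^2 + (6734/3)x + 973/3
[D_q, D] E_{1} f = -(38600/243)x^5 - (155512/243)x^4 - (27944/27)x^3 - 840x^2 - (1001/3)x - 139/3
(θ + [D_q, D] E_{1}) f = 56x^7 - (38600/243)x^5 - (155512/243)x^4 - (28511/27)x^3 - 856x^2 - (1001/3)x - 139/3

the image equals g(x) = 56x^7 - (38600/243)x^5 - (155512/243)x^4 - (28511/27)x^3 - 856x^2 - (1001/3)x - 139/3


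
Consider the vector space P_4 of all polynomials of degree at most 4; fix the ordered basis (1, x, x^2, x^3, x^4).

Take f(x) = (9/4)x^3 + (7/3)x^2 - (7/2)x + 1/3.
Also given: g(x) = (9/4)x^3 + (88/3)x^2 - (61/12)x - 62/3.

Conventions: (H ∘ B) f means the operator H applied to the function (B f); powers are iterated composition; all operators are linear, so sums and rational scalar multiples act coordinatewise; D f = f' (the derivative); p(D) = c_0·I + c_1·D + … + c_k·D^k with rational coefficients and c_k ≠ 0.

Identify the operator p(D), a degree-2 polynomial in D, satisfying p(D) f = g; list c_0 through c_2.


p(D) = I + 4·D − (3/2)·D^2, i.e. c_0 = 1, c_1 = 4, c_2 = -3/2

D^0 f = (9/4)x^3 + (7/3)x^2 - (7/2)x + 1/3
D^1 f = (27/4)x^2 + (14/3)x - 7/2
D^2 f = (27/2)x + 14/3
matching coefficients of g against c_0 f + c_1 Df + … from the top degree down determines the c_i
solution: c_0 = 1, c_1 = 4, c_2 = -3/2


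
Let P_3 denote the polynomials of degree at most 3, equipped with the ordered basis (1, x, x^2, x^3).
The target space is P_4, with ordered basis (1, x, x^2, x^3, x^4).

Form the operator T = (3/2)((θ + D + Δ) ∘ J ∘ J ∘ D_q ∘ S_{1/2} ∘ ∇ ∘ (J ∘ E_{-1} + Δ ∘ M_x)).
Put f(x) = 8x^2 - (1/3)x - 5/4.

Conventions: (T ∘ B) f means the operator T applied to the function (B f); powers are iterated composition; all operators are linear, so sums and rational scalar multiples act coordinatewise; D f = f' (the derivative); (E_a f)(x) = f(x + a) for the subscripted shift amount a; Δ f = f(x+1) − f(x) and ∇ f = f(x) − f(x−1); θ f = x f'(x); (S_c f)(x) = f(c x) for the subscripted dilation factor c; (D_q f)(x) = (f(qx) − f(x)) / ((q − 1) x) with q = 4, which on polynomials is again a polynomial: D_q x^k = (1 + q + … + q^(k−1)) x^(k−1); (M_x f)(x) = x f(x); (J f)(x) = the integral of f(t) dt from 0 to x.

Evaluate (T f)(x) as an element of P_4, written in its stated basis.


E_{-1} f = 8x^2 - (49/3)x + 85/12
J E_{-1} f = (8/3)x^3 - (49/6)x^2 + (85/12)x
M_x f = 8x^3 - (1/3)x^2 - (5/4)x
Δ M_x f = 24x^2 + (70/3)x + 77/12
(J ∘ E_{-1} + Δ ∘ M_x) f = (8/3)x^3 + (95/6)x^2 + (365/12)x + 77/12
∇ (J ∘ E_{-1} + Δ ∘ M_x) f = 8x^2 + (71/3)x + 69/4
S_{1/2} ∇ (J ∘ E_{-1} + Δ ∘ M_x) f = 2x^2 + (71/6)x + 69/4
D_q S_{1/2} ∇ (J ∘ E_{-1} + Δ ∘ M_x) f = 10x + 71/6
J D_q S_{1/2} ∇ (J ∘ E_{-1} + Δ ∘ M_x) f = 5x^2 + (71/6)x
J (J ∘ D_q ∘ S_{1/2}) ∇ (J ∘ E_{-1} + Δ ∘ M_x) f = (5/3)x^3 + (71/12)x^2
θ (J ∘ J ∘ D_q ∘ S_{1/2} ∘ ∇) (J ∘ E_{-1} + Δ ∘ M_x) f = 5x^3 + (71/6)x^2
D (J ∘ J ∘ D_q ∘ S_{1/2} ∘ ∇) (J ∘ E_{-1} + Δ ∘ M_x) f = 5x^2 + (71/6)x
Δ (J ∘ J ∘ D_q ∘ S_{1/2} ∘ ∇) (J ∘ E_{-1} + Δ ∘ M_x) f = 5x^2 + (101/6)x + 91/12
(θ + D + Δ) (J ∘ J ∘ D_q ∘ S_{1/2} ∘ ∇) (J ∘ E_{-1} + Δ ∘ M_x) f = 5x^3 + (131/6)x^2 + (86/3)x + 91/12
((3/2)((θ + D + Δ) ∘ J ∘ J ∘ D_q ∘ S_{1/2} ∘ ∇ ∘ (J ∘ E_{-1} + Δ ∘ M_x))) f = (15/2)x^3 + (131/4)x^2 + 43x + 91/8

g(x) = (15/2)x^3 + (131/4)x^2 + 43x + 91/8


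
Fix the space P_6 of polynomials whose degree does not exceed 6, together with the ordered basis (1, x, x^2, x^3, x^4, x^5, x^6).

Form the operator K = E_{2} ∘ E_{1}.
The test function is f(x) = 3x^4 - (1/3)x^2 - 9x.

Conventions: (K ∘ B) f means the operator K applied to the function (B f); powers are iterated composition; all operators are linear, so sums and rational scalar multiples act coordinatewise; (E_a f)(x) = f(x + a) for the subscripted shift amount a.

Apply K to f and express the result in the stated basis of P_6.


g(x) = 3x^4 + 36x^3 + (485/3)x^2 + 313x + 213

E_{1} f = 3x^4 + 12x^3 + (53/3)x^2 + (7/3)x - 19/3
E_{2} E_{1} f = 3x^4 + 36x^3 + (485/3)x^2 + 313x + 213


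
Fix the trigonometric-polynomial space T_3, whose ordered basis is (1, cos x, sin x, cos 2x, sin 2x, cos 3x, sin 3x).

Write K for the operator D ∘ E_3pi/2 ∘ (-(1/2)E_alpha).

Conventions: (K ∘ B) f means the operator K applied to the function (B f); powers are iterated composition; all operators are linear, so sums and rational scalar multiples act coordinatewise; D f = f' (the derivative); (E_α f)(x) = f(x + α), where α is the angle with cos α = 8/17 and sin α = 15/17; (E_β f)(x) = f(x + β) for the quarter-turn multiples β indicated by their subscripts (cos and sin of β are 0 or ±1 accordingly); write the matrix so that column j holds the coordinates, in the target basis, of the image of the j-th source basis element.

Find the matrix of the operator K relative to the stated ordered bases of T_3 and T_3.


image of 1: 0
image of cos x: -(4/17)cos x + (15/34)sin x
image of sin x: -(15/34)cos x - (4/17)sin x
image of cos 2x: -(240/289)cos 2x + (161/289)sin 2x
image of sin 2x: -(161/289)cos 2x - (240/289)sin 2x
image of cos 3x: -(7332/4913)cos 3x + (1485/9826)sin 3x
image of sin 3x: -(1485/9826)cos 3x - (7332/4913)sin 3x
each image's coordinates form column j of the matrix

the matrix is [[0, 0, 0, 0, 0, 0, 0]; [0, -4/17, -15/34, 0, 0, 0, 0]; [0, 15/34, -4/17, 0, 0, 0, 0]; [0, 0, 0, -240/289, -161/289, 0, 0]; [0, 0, 0, 161/289, -240/289, 0, 0]; [0, 0, 0, 0, 0, -7332/4913, -1485/9826]; [0, 0, 0, 0, 0, 1485/9826, -7332/4913]] (rows listed top to bottom)


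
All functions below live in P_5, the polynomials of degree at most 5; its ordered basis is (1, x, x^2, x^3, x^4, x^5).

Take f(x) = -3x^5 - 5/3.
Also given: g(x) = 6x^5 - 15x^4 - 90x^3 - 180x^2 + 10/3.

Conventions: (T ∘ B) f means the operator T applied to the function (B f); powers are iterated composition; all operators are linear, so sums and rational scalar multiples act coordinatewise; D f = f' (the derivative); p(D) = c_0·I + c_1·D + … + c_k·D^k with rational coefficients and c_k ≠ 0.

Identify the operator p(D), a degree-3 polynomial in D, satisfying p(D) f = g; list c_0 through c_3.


c_0 = -2, c_1 = 1, c_2 = 3/2, c_3 = 1

D^0 f = -3x^5 - 5/3
D^1 f = -15x^4
D^2 f = -60x^3
D^3 f = -180x^2
matching coefficients of g against c_0 f + c_1 Df + … from the top degree down determines the c_i
solution: c_0 = -2, c_1 = 1, c_2 = 3/2, c_3 = 1


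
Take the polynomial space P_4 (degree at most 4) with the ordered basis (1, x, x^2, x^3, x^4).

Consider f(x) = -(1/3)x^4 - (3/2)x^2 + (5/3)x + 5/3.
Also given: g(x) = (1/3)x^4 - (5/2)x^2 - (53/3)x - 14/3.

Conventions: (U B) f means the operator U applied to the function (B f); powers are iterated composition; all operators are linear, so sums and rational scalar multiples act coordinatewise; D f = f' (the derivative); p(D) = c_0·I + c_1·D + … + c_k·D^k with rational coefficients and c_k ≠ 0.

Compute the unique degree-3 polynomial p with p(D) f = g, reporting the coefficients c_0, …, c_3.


p(D) = -I + D^2 + 2·D^3, i.e. c_0 = -1, c_1 = 0, c_2 = 1, c_3 = 2

D^0 f = -(1/3)x^4 - (3/2)x^2 + (5/3)x + 5/3
D^1 f = -(4/3)x^3 - 3x + 5/3
D^2 f = -4x^2 - 3
D^3 f = -8x
matching coefficients of g against c_0 f + c_1 Df + … from the top degree down determines the c_i
solution: c_0 = -1, c_1 = 0, c_2 = 1, c_3 = 2


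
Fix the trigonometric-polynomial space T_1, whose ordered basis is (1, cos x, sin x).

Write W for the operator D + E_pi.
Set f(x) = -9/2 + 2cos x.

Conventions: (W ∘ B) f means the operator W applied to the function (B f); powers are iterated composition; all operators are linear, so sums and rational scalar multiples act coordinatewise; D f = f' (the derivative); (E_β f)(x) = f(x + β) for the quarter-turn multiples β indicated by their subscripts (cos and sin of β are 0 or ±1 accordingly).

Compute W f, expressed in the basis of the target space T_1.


D f = -2sin x
E_pi f = -9/2 - 2cos x
(D + E_pi) f = -9/2 - 2cos x - 2sin x

g(x) = -9/2 - 2cos x - 2sin x


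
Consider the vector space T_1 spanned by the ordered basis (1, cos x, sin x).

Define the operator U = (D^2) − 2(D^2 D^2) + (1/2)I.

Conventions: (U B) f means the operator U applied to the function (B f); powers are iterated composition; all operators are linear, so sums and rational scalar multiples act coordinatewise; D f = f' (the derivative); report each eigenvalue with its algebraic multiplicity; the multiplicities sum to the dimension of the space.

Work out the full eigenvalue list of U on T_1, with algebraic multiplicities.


image of 1: 1/2
image of cos x: -(5/2)cos x
image of sin x: -(5/2)sin x
the matrix is diagonal; its diagonal is (1/2, -5/2, -5/2)
for a triangular matrix the eigenvalues are the diagonal entries, with algebraic multiplicity their repetition count

λ = -5/2 (multiplicity 2), λ = 1/2 (multiplicity 1)


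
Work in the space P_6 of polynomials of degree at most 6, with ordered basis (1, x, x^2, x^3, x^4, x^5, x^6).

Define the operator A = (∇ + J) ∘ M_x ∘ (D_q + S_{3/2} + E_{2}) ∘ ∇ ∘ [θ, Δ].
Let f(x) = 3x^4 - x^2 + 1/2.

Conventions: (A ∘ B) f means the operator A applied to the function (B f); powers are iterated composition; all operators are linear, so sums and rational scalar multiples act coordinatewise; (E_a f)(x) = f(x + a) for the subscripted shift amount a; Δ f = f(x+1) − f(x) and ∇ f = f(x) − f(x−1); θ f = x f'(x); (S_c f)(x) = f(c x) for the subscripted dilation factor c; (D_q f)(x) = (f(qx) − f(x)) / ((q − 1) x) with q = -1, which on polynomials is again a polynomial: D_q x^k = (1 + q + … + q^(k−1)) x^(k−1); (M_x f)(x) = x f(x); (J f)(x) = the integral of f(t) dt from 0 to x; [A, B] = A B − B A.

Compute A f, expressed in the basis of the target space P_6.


the result is g(x) = -(117/4)x^4 - 78x^3 - 487x^2 - 117x - 155

Δ f = 12x^3 + 18x^2 + 10x + 2
θ Δ f = 36x^3 + 36x^2 + 10x
θ f = 12x^4 - 2x^2
Δ θ f = 48x^3 + 72x^2 + 44x + 10
[θ, Δ] f = -12x^3 - 36x^2 - 34x - 10
∇ [θ, Δ] f = -36x^2 - 36x - 10
D_q ∇ [θ, Δ] f = -36
S_{3/2} ∇ [θ, Δ] f = -81x^2 - 54x - 10
E_{2} ∇ [θ, Δ] f = -36x^2 - 180x - 226
(D_q + S_{3/2} + E_{2}) ∇ [θ, Δ] f = -117x^2 - 234x - 272
M_x ((D_q + S_{3/2} + E_{2}) ∘ ∇ ∘ [θ, Δ]) f = -117x^3 - 234x^2 - 272x
∇ M_x ((D_q + S_{3/2} + E_{2}) ∘ ∇ ∘ [θ, Δ]) f = -351x^2 - 117x - 155
J M_x ((D_q + S_{3/2} + E_{2}) ∘ ∇ ∘ [θ, Δ]) f = -(117/4)x^4 - 78x^3 - 136x^2
(∇ + J) M_x ((D_q + S_{3/2} + E_{2}) ∘ ∇ ∘ [θ, Δ]) f = -(117/4)x^4 - 78x^3 - 487x^2 - 117x - 155


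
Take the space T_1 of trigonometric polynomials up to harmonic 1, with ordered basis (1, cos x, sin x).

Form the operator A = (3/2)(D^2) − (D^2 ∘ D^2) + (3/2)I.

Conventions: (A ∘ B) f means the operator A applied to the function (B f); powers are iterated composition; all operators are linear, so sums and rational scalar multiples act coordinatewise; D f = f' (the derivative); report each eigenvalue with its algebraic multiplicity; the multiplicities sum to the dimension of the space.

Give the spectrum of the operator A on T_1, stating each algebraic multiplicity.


λ = -1 (multiplicity 2), λ = 3/2 (multiplicity 1)

image of 1: 3/2
image of cos x: -cos x
image of sin x: -sin x
the matrix is diagonal; its diagonal is (3/2, -1, -1)
for a triangular matrix the eigenvalues are the diagonal entries, with algebraic multiplicity their repetition count


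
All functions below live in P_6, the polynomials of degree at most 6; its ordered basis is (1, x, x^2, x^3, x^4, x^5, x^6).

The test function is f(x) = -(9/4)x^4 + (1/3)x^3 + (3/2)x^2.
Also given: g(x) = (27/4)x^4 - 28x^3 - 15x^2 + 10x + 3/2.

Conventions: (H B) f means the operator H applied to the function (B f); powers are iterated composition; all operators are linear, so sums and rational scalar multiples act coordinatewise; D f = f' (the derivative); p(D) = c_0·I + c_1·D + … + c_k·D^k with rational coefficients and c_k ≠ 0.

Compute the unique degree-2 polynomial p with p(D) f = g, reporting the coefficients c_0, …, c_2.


c_0 = -3, c_1 = 3, c_2 = 1/2

D^0 f = -(9/4)x^4 + (1/3)x^3 + (3/2)x^2
D^1 f = -9x^3 + x^2 + 3x
D^2 f = -27x^2 + 2x + 3
matching coefficients of g against c_0 f + c_1 Df + … from the top degree down determines the c_i
solution: c_0 = -3, c_1 = 3, c_2 = 1/2


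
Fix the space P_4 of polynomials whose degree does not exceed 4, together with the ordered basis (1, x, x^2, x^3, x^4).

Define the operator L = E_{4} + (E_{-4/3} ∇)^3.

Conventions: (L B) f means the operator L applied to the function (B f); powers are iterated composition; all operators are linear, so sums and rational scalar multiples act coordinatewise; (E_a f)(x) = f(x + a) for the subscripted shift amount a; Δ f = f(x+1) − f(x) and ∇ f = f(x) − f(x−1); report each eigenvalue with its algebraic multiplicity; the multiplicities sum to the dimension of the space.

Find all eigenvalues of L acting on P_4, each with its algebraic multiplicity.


image of 1: 1
image of x: x + 4
image of x^2: x^2 + 8x + 16
image of x^3: x^3 + 12x^2 + 48x + 70
image of x^4: x^4 + 16x^3 + 96x^2 + 280x + 124
the matrix is upper triangular; its diagonal is (1, 1, 1, 1, 1)
for a triangular matrix the eigenvalues are the diagonal entries, with algebraic multiplicity their repetition count

λ = 1 (multiplicity 5)


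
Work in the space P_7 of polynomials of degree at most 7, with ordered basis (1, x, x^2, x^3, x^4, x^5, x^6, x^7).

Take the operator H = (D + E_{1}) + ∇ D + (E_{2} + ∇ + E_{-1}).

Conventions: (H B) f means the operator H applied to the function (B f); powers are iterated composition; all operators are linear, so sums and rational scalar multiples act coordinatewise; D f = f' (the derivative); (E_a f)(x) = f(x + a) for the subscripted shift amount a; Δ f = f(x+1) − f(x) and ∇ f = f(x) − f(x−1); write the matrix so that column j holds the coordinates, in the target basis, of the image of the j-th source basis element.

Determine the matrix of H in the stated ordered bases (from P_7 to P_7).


image of 1: 3
image of x: 3x + 4
image of x^2: 3x^2 + 8x + 7
image of x^3: 3x^3 + 12x^2 + 21x + 6
image of x^4: 3x^4 + 16x^3 + 42x^2 + 24x + 21
image of x^5: 3x^5 + 20x^4 + 70x^3 + 60x^2 + 105x + 28
image of x^6: 3x^6 + 24x^5 + 105x^4 + 120x^3 + 315x^2 + 168x + 71
image of x^7: 3x^7 + 28x^6 + 147x^5 + 210x^4 + 735x^3 + 588x^2 + 497x + 122
each image's coordinates form column j of the matrix

the matrix is [[3, 4, 7, 6, 21, 28, 71, 122]; [0, 3, 8, 21, 24, 105, 168, 497]; [0, 0, 3, 12, 42, 60, 315, 588]; [0, 0, 0, 3, 16, 70, 120, 735]; [0, 0, 0, 0, 3, 20, 105, 210]; [0, 0, 0, 0, 0, 3, 24, 147]; [0, 0, 0, 0, 0, 0, 3, 28]; [0, 0, 0, 0, 0, 0, 0, 3]] (rows listed top to bottom)


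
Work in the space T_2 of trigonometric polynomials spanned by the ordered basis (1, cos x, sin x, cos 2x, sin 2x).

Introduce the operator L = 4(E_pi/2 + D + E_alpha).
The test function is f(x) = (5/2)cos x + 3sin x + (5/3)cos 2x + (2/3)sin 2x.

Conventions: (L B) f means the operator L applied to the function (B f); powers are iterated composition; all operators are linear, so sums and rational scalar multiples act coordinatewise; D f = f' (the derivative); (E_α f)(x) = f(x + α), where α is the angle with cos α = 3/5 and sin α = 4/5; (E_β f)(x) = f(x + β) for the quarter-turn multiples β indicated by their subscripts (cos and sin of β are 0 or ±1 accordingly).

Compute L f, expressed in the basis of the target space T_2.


E_pi/2 f = 3cos x - (5/2)sin x - (5/3)cos 2x - (2/3)sin 2x
D f = 3cos x - (5/2)sin x + (4/3)cos 2x - (10/3)sin 2x
E_alpha f = (39/10)cos x - (1/5)sin x + (13/75)cos 2x - (134/75)sin 2x
(E_pi/2 + D + E_alpha) f = (99/10)cos x - (26/5)sin x - (4/25)cos 2x - (434/75)sin 2x
(4(E_pi/2 + D + E_alpha)) f = (198/5)cos x - (104/5)sin x - (16/25)cos 2x - (1736/75)sin 2x

the result is g(x) = (198/5)cos x - (104/5)sin x - (16/25)cos 2x - (1736/75)sin 2x


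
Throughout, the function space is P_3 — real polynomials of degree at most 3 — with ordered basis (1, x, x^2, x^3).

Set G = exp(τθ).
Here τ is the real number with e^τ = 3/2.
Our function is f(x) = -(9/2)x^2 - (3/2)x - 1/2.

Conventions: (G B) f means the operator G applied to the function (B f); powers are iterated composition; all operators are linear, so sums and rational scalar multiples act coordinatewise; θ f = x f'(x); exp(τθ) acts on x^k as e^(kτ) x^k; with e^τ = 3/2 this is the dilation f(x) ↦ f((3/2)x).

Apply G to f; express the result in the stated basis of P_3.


exp(τθ) x^k = e^(kτ) x^k; with e^τ = 3/2 this sends x^k to (3/2)^k x^k
x ↦ 3/2 x
x^2 ↦ 9/4 x^2
applying this coordinatewise to f: exp(τθ) f = -(81/8)x^2 - (9/4)x - 1/2

the result is g(x) = -(81/8)x^2 - (9/4)x - 1/2


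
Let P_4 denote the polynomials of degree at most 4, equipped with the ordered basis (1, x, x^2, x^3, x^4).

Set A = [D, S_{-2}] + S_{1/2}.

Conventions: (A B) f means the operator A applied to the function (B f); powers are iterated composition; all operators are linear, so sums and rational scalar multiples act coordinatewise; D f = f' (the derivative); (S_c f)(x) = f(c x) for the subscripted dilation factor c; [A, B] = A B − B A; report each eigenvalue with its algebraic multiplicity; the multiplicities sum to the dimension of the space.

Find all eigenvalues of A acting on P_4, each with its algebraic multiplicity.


image of 1: 1
image of x: (1/2)x - 3
image of x^2: (1/4)x^2 + 12x
image of x^3: (1/8)x^3 - 36x^2
image of x^4: (1/16)x^4 + 96x^3
the matrix is upper triangular; its diagonal is (1, 1/2, 1/4, 1/8, 1/16)
for a triangular matrix the eigenvalues are the diagonal entries, with algebraic multiplicity their repetition count

λ = 1/16 (multiplicity 1), λ = 1/8 (multiplicity 1), λ = 1/4 (multiplicity 1), λ = 1/2 (multiplicity 1), λ = 1 (multiplicity 1)


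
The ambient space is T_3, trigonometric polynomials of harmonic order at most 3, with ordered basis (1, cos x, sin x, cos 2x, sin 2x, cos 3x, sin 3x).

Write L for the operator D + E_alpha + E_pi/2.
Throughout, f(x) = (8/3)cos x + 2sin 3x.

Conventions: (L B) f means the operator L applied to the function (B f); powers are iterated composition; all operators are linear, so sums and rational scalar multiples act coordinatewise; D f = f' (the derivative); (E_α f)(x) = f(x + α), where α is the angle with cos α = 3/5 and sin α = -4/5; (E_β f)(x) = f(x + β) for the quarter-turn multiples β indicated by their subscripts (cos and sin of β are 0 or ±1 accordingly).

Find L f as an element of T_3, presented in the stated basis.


D f = -(8/3)sin x + 6cos 3x
E_alpha f = (8/5)cos x + (32/15)sin x - (88/125)cos 3x - (234/125)sin 3x
E_pi/2 f = -(8/3)sin x - 2cos 3x
(D + E_alpha + E_pi/2) f = (8/5)cos x - (16/5)sin x + (412/125)cos 3x - (234/125)sin 3x

g(x) = (8/5)cos x - (16/5)sin x + (412/125)cos 3x - (234/125)sin 3x


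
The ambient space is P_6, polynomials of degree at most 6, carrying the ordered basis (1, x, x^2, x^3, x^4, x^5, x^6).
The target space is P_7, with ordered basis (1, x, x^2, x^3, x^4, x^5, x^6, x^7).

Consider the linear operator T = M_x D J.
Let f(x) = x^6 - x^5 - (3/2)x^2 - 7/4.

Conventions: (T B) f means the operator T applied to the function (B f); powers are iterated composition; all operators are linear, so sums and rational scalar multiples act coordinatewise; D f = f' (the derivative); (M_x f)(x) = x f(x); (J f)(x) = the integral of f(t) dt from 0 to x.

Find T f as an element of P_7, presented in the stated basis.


the result is g(x) = x^7 - x^6 - (3/2)x^3 - (7/4)x

J f = (1/7)x^7 - (1/6)x^6 - (1/2)x^3 - (7/4)x
D J f = x^6 - x^5 - (3/2)x^2 - 7/4
M_x D J f = x^7 - x^6 - (3/2)x^3 - (7/4)x


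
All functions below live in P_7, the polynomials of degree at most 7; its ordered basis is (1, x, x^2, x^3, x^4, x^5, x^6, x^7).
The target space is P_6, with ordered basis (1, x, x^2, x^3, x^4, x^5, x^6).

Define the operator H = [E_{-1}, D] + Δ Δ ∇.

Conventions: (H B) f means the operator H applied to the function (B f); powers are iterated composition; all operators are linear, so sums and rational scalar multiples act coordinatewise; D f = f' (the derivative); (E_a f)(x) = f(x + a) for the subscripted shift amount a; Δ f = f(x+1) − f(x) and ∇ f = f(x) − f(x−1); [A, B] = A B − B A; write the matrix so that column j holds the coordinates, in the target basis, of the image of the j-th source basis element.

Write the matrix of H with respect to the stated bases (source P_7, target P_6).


the matrix is [[0, 0, 0, 6, 12, 30, 60, 126]; [0, 0, 0, 0, 24, 60, 180, 420]; [0, 0, 0, 0, 0, 60, 180, 630]; [0, 0, 0, 0, 0, 0, 120, 420]; [0, 0, 0, 0, 0, 0, 0, 210]; [0, 0, 0, 0, 0, 0, 0, 0]; [0, 0, 0, 0, 0, 0, 0, 0]] (rows listed top to bottom)

image of 1: 0
image of x: 0
image of x^2: 0
image of x^3: 6
image of x^4: 24x + 12
image of x^5: 60x^2 + 60x + 30
image of x^6: 120x^3 + 180x^2 + 180x + 60
image of x^7: 210x^4 + 420x^3 + 630x^2 + 420x + 126
each image's coordinates form column j of the matrix


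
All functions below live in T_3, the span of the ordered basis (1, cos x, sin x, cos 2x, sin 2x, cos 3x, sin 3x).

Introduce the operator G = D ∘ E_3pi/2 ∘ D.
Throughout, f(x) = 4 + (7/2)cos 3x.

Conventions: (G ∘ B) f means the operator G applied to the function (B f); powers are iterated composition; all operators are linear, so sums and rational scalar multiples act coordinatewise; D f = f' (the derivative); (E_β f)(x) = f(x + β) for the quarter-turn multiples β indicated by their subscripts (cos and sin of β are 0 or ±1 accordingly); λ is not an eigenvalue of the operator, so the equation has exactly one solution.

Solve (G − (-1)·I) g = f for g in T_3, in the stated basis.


write g with unknown coordinates in the stated basis and equate coefficients in (G − (-1)·I) g = f
solving from the highest basis element down gives g = 4 + (7/164)cos 3x - (63/164)sin 3x
check: G g = (567/164)cos 3x + (63/164)sin 3x
so G g − (-1)·g = 4 + (7/2)cos 3x = f ✓

the result is g(x) = 4 + (7/164)cos 3x - (63/164)sin 3x


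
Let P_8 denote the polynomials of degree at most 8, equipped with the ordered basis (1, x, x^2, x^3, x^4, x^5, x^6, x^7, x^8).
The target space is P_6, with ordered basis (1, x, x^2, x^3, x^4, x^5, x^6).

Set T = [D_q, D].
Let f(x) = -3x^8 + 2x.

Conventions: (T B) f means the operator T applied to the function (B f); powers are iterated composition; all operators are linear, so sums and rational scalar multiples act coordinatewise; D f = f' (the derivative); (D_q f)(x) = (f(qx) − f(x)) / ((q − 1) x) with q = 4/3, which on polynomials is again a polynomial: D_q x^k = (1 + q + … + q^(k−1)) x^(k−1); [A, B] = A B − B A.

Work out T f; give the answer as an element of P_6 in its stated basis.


g(x) = (72097/729)x^6

D f = -24x^7 + 2
D_q D f = -(113576/243)x^6
D_q f = -(58975/729)x^7 + 2
D D_q f = -(412825/729)x^6
[D_q, D] f = (72097/729)x^6


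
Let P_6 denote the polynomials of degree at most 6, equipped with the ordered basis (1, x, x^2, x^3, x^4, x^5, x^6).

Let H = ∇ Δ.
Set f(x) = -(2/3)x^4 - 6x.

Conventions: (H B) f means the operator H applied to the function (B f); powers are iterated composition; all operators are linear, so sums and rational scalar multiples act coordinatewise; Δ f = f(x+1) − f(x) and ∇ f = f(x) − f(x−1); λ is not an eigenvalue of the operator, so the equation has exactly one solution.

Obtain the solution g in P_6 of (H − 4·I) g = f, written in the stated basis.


g(x) = (1/6)x^4 + (1/2)x^2 + (3/2)x + 1/3

write g with unknown coordinates in the stated basis and equate coefficients in (H − 4·I) g = f
solving from the highest basis element down gives g = (1/6)x^4 + (1/2)x^2 + (3/2)x + 1/3
check: H g = 2x^2 + 4/3
so H g − 4·g = -(2/3)x^4 - 6x = f ✓
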